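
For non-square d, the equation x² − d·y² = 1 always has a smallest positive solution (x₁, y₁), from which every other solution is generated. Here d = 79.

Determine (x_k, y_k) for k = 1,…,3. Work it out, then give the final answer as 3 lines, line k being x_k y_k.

√79 → a₀=8, period (1,7,1,16); ℓ=4 even so k=3
step 0: (8, 1)  from 8·(1,0) + (0,1)
…
step 2: (71, 8)  from 7·(9,1) + (8,1)
step 3: (80, 9)  from 1·(71,8) + (9,1)
→ (80, 9).  Check: 80²=6400, 79·9²=6399, difference 1.
(80+9√79)^2 = 12799 + 1440√79
(80+9√79)^3 = 2047760 + 230391√79

80 9
12799 1440
2047760 230391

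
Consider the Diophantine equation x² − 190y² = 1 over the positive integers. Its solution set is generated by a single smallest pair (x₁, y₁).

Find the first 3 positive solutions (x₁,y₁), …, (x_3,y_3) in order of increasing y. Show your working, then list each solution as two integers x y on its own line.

52021 3774
5412368881 392654508
563113683064981 40852560317562

√190 = [13; 1,3,1,1,1,…,3,1,26, …], period ℓ=14 (even) → k=13
i=0: a=13 ⇒ p=13, q=1
…
i=2: a=3 ⇒ p=55, q=4
…
i=5: a=1 ⇒ p=193, q=14
i=6: a=2 ⇒ p=510, q=37
…
i=9: a=1 ⇒ p=4149, q=301
i=10: a=1 ⇒ p=7085, q=514
…
i=12: a=3 ⇒ p=40787, q=2959
i=13: a=1 ⇒ p=52021, q=3774
(x₁, y₁) = (52021, 3774);  52021² − 190·3774² = 1 ✓
(x_2, y_2) = (52021·52021 + 190·3774·3774, 52021·3774 + 3774·52021) = (5412368881, 392654508)
(x_3, y_3) = (52021·5412368881 + 190·3774·392654508, 52021·392654508 + 3774·5412368881) = (563113683064981, 40852560317562)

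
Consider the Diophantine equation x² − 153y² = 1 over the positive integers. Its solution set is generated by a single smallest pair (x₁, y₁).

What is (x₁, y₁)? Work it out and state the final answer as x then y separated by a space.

2177 176

[12; 2,1,2,2,2,1,2,24] for √153; ℓ=8 ⇒ convergent index 7
step 0: (12, 1)  from 12·(1,0) + (0,1)
step 1: (25, 2)  from 2·(12,1) + (1,0)
…
step 4: (235, 19)  from 2·(99,8) + (37,3)
…
step 6: (804, 65)  from 1·(569,46) + (235,19)
step 7: (2177, 176)  from 2·(804,65) + (569,46)
fundamental: x₁=2177, y₁=176  (since 4739329 − 153·30976 = 1)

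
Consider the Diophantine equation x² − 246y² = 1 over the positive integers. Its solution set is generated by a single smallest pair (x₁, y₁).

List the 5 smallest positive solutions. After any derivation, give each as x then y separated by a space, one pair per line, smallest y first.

[15; 1,2,5,1,14,1,5,2,1,30] for √246; ℓ=10 ⇒ convergent index 9
a_0=15:  p_0=15·1+0=15,  q_0=15·0+1=1
a_1=1:  p_1=1·15+1=16,  q_1=1·1+0=1
a_2=2:  p_2=2·16+15=47,  q_2=2·1+1=3
a_3=5:  p_3=5·47+16=251,  q_3=5·3+1=16
a_4=1:  p_4=1·251+47=298,  q_4=1·16+3=19
…
a_8=2:  p_8=2·28028+4721=60777,  q_8=2·1787+301=3875
a_9=1:  p_9=1·60777+28028=88805,  q_9=1·3875+1787=5662
→ (88805, 5662).  Check: 88805²=7886328025, 246·5662²=7886328024, difference 1.
n=2: (88805,5662)∘(88805,5662) = (88805·88805+246·5662·5662, 88805·5662+5662·88805) = (15772656049,1005627820)
n=3: (15772656049,1005627820)∘(88805,5662) = (88805·15772656049+246·5662·1005627820, 88805·1005627820+5662·15772656049) = (2801381440774085,178609557104538)
n=4: (2801381440774085,178609557104538)∘(88805,5662) = (88805·2801381440774085+246·5662·178609557104538, 88805·178609557104538+5662·2801381440774085) = (497553357680112580801,31722843436331366360)
n=5: (497553357680112580801,31722843436331366360)∘(88805,5662) = (88805·497553357680112580801+246·5662·31722843436331366360, 88805·31722843436331366360+5662·497553357680112580801) = (88370451854763414035291525,5634294222548204422095062)

88805 5662
15772656049 1005627820
2801381440774085 178609557104538
497553357680112580801 31722843436331366360
88370451854763414035291525 5634294222548204422095062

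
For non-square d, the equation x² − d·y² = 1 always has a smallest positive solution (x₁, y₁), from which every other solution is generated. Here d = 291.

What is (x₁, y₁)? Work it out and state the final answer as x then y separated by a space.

290 17

[17; 17,34] for √291; ℓ=2 ⇒ convergent index 1
i=0: a=17 ⇒ p=17, q=1
i=1: a=17 ⇒ p=290, q=17
fundamental: x₁=290, y₁=17  (since 84100 − 291·289 = 1)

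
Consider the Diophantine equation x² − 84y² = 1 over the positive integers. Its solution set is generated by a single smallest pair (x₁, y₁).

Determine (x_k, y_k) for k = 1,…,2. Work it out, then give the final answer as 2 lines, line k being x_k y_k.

55 6
6049 660

√84 = [9; 6,18, …], period ℓ=2 (even) → k=1
k=0  a_k=9  p_k/q_k = 9/1
k=1  a_k=6  p_k/q_k = 55/6
fundamental: x₁=55, y₁=6  (since 3025 − 84·36 = 1)
(55+6√84)^2 = 6049 + 660√84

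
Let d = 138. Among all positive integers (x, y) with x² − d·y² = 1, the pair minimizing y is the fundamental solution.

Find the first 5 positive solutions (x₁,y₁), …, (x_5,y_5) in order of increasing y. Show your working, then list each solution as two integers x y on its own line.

47 4
4417 376
415151 35340
39019777 3321584
3667443887 312193556

[11; 1,2,1,22] for √138; ℓ=4 ⇒ convergent index 3
i=0: a=11 ⇒ p=11, q=1
i=1: a=1 ⇒ p=12, q=1
i=2: a=2 ⇒ p=35, q=3
i=3: a=1 ⇒ p=47, q=4
→ (47, 4).  Check: 47²=2209, 138·4²=2208, difference 1.
n=2: (47,4)∘(47,4) = (47·47+138·4·4, 47·4+4·47) = (4417,376)
n=3: (4417,376)∘(47,4) = (47·4417+138·4·376, 47·376+4·4417) = (415151,35340)
n=4: (415151,35340)∘(47,4) = (47·415151+138·4·35340, 47·35340+4·415151) = (39019777,3321584)
n=5: (39019777,3321584)∘(47,4) = (47·39019777+138·4·3321584, 47·3321584+4·39019777) = (3667443887,312193556)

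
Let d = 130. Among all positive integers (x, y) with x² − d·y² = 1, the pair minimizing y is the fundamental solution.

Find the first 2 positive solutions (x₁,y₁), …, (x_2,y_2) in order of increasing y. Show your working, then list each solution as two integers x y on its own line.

√130 → a₀=11, period (2,2,22); ℓ=3 odd so k=5
step 0: (11, 1)  from 11·(1,0) + (0,1)
…
step 2: (57, 5)  from 2·(23,2) + (11,1)
…
step 4: (2611, 229)  from 2·(1277,112) + (57,5)
step 5: (6499, 570)  from 2·(2611,229) + (1277,112)
fundamental: x₁=6499, y₁=570  (since 42237001 − 130·324900 = 1)
n=2: (6499,570)∘(6499,570) = (6499·6499+130·570·570, 6499·570+570·6499) = (84474001,7408860)

6499 570
84474001 7408860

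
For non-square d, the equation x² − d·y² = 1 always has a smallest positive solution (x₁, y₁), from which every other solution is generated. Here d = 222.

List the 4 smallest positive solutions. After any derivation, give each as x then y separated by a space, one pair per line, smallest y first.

149 10
44401 2980
13231349 888030
3942897601 264629960

d=222: √d = [14; 1,8,1,28] (ℓ=4, even), read p_3/q_3
i=0: a=14 ⇒ p=14, q=1
i=1: a=1 ⇒ p=15, q=1
i=2: a=8 ⇒ p=134, q=9
i=3: a=1 ⇒ p=149, q=10
(x₁, y₁) = (149, 10);  149² − 222·10² = 1 ✓
k=2:  x_2 = 149·149+222·10·10 = 44401,  y_2 = 149·10+10·149 = 2980
k=3:  x_3 = 149·44401+222·10·2980 = 13231349,  y_3 = 149·2980+10·44401 = 888030
k=4:  x_4 = 149·13231349+222·10·888030 = 3942897601,  y_4 = 149·888030+10·13231349 = 264629960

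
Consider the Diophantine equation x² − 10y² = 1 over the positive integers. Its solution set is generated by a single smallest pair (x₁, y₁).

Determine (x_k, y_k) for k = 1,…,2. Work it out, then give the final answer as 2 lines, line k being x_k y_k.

√10 → a₀=3, period (6); ℓ=1 odd so k=1
k=0  a_k=3  p_k/q_k = 3/1
k=1  a_k=6  p_k/q_k = 19/6
fundamental: x₁=19, y₁=6  (since 361 − 10·36 = 1)
n=2: (19,6)∘(19,6) = (19·19+10·6·6, 19·6+6·19) = (721,228)

19 6
721 228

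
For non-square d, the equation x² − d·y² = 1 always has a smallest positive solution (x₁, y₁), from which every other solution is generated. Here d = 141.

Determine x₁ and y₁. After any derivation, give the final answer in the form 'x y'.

95 8

√141 = [11; 1,6,1,22, …], period ℓ=4 (even) → k=3
a_0=11:  p_0=11·1+0=11,  q_0=11·0+1=1
a_1=1:  p_1=1·11+1=12,  q_1=1·1+0=1
a_2=6:  p_2=6·12+11=83,  q_2=6·1+1=7
a_3=1:  p_3=1·83+12=95,  q_3=1·7+1=8
(x₁, y₁) = (95, 8);  95² − 141·8² = 1 ✓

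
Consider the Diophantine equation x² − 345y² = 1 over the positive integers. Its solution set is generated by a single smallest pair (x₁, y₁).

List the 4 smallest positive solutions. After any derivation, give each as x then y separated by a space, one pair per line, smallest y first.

d=345: √d = [18; 1,1,2,1,6,1,2,1,1,36] (ℓ=10, even), read p_9/q_9
i=0: a=18 ⇒ p=18, q=1
i=1: a=1 ⇒ p=19, q=1
…
i=3: a=2 ⇒ p=93, q=5
…
i=6: a=1 ⇒ p=1003, q=54
…
i=8: a=1 ⇒ p=3882, q=209
i=9: a=1 ⇒ p=6761, q=364
fundamental: x₁=6761, y₁=364  (since 45711121 − 345·132496 = 1)
k=2:  x_2 = 6761·6761+345·364·364 = 91422241,  y_2 = 6761·364+364·6761 = 4922008
k=3:  x_3 = 6761·91422241+345·364·4922008 = 1236211536041,  y_3 = 6761·4922008+364·91422241 = 66555391812
k=4:  x_4 = 6761·1236211536041+345·364·66555391812 = 16716052298924161,  y_4 = 6761·66555391812+364·1236211536041 = 899962003159856

6761 364
91422241 4922008
1236211536041 66555391812
16716052298924161 899962003159856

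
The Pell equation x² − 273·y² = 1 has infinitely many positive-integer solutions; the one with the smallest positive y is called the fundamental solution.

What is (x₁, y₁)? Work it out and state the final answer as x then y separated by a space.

727 44

√273 = [16; 1,1,10,1,1,32, …], period ℓ=6 (even) → k=5
a_0=16:  p_0=16·1+0=16,  q_0=16·0+1=1
a_1=1:  p_1=1·16+1=17,  q_1=1·1+0=1
a_2=1:  p_2=1·17+16=33,  q_2=1·1+1=2
a_3=10:  p_3=10·33+17=347,  q_3=10·2+1=21
a_4=1:  p_4=1·347+33=380,  q_4=1·21+2=23
a_5=1:  p_5=1·380+347=727,  q_5=1·23+21=44
→ (727, 44).  Check: 727²=528529, 273·44²=528528, difference 1.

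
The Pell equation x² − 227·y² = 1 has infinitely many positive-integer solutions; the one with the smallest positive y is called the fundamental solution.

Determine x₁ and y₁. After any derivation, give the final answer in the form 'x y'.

√227 = [15; 15,30, …], period ℓ=2 (even) → k=1
a_0=15:  p_0=15·1+0=15,  q_0=15·0+1=1
a_1=15:  p_1=15·15+1=226,  q_1=15·1+0=15
fundamental: x₁=226, y₁=15  (since 51076 − 227·225 = 1)

226 15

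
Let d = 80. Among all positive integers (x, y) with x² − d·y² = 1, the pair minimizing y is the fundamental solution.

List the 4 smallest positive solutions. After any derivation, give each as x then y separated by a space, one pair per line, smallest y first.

9 1
161 18
2889 323
51841 5796

√80 → a₀=8, period (1,16); ℓ=2 even so k=1
step 0: (8, 1)  from 8·(1,0) + (0,1)
step 1: (9, 1)  from 1·(8,1) + (1,0)
fundamental: x₁=9, y₁=1  (since 81 − 80·1 = 1)
n=2: (9,1)∘(9,1) = (9·9+80·1·1, 9·1+1·9) = (161,18)
n=3: (161,18)∘(9,1) = (9·161+80·1·18, 9·18+1·161) = (2889,323)
n=4: (2889,323)∘(9,1) = (9·2889+80·1·323, 9·323+1·2889) = (51841,5796)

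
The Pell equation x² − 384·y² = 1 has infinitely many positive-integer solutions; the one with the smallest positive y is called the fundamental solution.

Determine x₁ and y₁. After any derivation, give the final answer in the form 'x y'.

√384 → a₀=19, period (1,1,2,9,2,1,1,38); ℓ=8 even so k=7
a_0=19:  p_0=19·1+0=19,  q_0=19·0+1=1
a_1=1:  p_1=1·19+1=20,  q_1=1·1+0=1
a_2=1:  p_2=1·20+19=39,  q_2=1·1+1=2
…
a_4=9:  p_4=9·98+39=921,  q_4=9·5+2=47
…
a_6=1:  p_6=1·1940+921=2861,  q_6=1·99+47=146
a_7=1:  p_7=1·2861+1940=4801,  q_7=1·146+99=245
→ (4801, 245).  Check: 4801²=23049601, 384·245²=23049600, difference 1.

4801 245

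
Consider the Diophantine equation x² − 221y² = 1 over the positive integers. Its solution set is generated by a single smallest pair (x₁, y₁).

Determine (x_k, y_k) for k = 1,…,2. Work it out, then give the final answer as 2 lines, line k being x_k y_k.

1665 112
5544449 372960

√221 → a₀=14, period (1,6,2,6,1,28); ℓ=6 even so k=5
a_0=14:  p_0=14·1+0=14,  q_0=14·0+1=1
a_1=1:  p_1=1·14+1=15,  q_1=1·1+0=1
a_2=6:  p_2=6·15+14=104,  q_2=6·1+1=7
…
a_4=6:  p_4=6·223+104=1442,  q_4=6·15+7=97
a_5=1:  p_5=1·1442+223=1665,  q_5=1·97+15=112
→ (1665, 112).  Check: 1665²=2772225, 221·112²=2772224, difference 1.
k=2:  x_2 = 1665·1665+221·112·112 = 5544449,  y_2 = 1665·112+112·1665 = 372960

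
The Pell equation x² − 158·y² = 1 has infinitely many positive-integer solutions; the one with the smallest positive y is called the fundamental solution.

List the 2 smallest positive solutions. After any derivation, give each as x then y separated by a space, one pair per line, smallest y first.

√158 → a₀=12, period (1,1,3,12,3,1,1,24); ℓ=8 even so k=7
k=0  a_k=12  p_k/q_k = 12/1
k=1  a_k=1  p_k/q_k = 13/1
…
k=3  a_k=3  p_k/q_k = 88/7
k=4  a_k=12  p_k/q_k = 1081/86
k=5  a_k=3  p_k/q_k = 3331/265
k=6  a_k=1  p_k/q_k = 4412/351
k=7  a_k=1  p_k/q_k = 7743/616
→ (7743, 616).  Check: 7743²=59954049, 158·616²=59954048, difference 1.
(7743+616√158)^2 = 119908097 + 9539376√158

7743 616
119908097 9539376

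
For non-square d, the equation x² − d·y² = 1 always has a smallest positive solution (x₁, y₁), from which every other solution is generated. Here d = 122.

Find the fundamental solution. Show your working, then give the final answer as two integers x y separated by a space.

243 22

√122 = [11; 22, …], period ℓ=1 (odd) → k=1
a_0=11:  p_0=11·1+0=11,  q_0=11·0+1=1
a_1=22:  p_1=22·11+1=243,  q_1=22·1+0=22
fundamental: x₁=243, y₁=22  (since 59049 − 122·484 = 1)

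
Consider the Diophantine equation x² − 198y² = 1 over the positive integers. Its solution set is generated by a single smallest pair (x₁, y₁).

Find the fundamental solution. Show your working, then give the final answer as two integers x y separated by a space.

√198 → a₀=14, period (14,28); ℓ=2 even so k=1
i=0: a=14 ⇒ p=14, q=1
i=1: a=14 ⇒ p=197, q=14
(x₁, y₁) = (197, 14);  197² − 198·14² = 1 ✓

197 14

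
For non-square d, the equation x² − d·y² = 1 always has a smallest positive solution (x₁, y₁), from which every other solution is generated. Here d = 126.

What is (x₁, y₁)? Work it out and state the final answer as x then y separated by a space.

449 40

√126 → a₀=11, period (4,2,4,22); ℓ=4 even so k=3
step 0: (11, 1)  from 11·(1,0) + (0,1)
…
step 2: (101, 9)  from 2·(45,4) + (11,1)
step 3: (449, 40)  from 4·(101,9) + (45,4)
fundamental: x₁=449, y₁=40  (since 201601 − 126·1600 = 1)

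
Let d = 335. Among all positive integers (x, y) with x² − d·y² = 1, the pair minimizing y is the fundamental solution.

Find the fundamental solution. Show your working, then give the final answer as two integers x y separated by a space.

√335 → a₀=18, period (3,3,3,36); ℓ=4 even so k=3
step 0: (18, 1)  from 18·(1,0) + (0,1)
…
step 2: (183, 10)  from 3·(55,3) + (18,1)
step 3: (604, 33)  from 3·(183,10) + (55,3)
fundamental: x₁=604, y₁=33  (since 364816 − 335·1089 = 1)

604 33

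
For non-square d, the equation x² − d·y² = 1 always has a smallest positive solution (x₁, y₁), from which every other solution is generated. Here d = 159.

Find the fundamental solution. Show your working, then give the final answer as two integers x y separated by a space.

[12; 1,1,1,1,3,1,1,1,1,24] for √159; ℓ=10 ⇒ convergent index 9
step 0: (12, 1)  from 12·(1,0) + (0,1)
step 1: (13, 1)  from 1·(12,1) + (1,0)
…
step 3: (38, 3)  from 1·(25,2) + (13,1)
…
step 6: (290, 23)  from 1·(227,18) + (63,5)
step 7: (517, 41)  from 1·(290,23) + (227,18)
step 8: (807, 64)  from 1·(517,41) + (290,23)
step 9: (1324, 105)  from 1·(807,64) + (517,41)
(x₁, y₁) = (1324, 105);  1324² − 159·105² = 1 ✓

1324 105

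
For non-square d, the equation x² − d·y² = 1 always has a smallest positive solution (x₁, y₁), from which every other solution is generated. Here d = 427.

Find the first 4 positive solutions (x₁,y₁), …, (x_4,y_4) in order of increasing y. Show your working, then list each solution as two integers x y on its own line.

√427 = [20; 1,1,1,40, …], period ℓ=4 (even) → k=3
k=0  a_k=20  p_k/q_k = 20/1
k=1  a_k=1  p_k/q_k = 21/1
k=2  a_k=1  p_k/q_k = 41/2
k=3  a_k=1  p_k/q_k = 62/3
fundamental: x₁=62, y₁=3  (since 3844 − 427·9 = 1)
(x_2, y_2) = (62·62 + 427·3·3, 62·3 + 3·62) = (7687, 372)
(x_3, y_3) = (62·7687 + 427·3·372, 62·372 + 3·7687) = (953126, 46125)
(x_4, y_4) = (62·953126 + 427·3·46125, 62·46125 + 3·953126) = (118179937, 5719128)

62 3
7687 372
953126 46125
118179937 5719128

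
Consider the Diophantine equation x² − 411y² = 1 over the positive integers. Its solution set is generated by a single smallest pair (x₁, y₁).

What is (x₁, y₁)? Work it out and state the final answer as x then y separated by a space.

√411 = [20; 3,1,1,1,19,1,1,1,3,40, …], period ℓ=10 (even) → k=9
step 0: (20, 1)  from 20·(1,0) + (0,1)
step 1: (61, 3)  from 3·(20,1) + (1,0)
…
step 4: (223, 11)  from 1·(142,7) + (81,4)
step 5: (4379, 216)  from 19·(223,11) + (142,7)
…
step 8: (13583, 670)  from 1·(8981,443) + (4602,227)
step 9: (49730, 2453)  from 3·(13583,670) + (8981,443)
(x₁, y₁) = (49730, 2453);  49730² − 411·2453² = 1 ✓

49730 2453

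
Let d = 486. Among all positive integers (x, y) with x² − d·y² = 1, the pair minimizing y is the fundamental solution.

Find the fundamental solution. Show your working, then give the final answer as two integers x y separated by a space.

√486 = [22; 22,44, …], period ℓ=2 (even) → k=1
k=0  a_k=22  p_k/q_k = 22/1
k=1  a_k=22  p_k/q_k = 485/22
fundamental: x₁=485, y₁=22  (since 235225 − 486·484 = 1)

485 22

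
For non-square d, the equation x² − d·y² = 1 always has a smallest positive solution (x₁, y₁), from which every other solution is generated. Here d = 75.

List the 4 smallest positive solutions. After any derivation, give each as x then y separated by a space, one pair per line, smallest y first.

26 3
1351 156
70226 8109
3650401 421512

√75 = [8; 1,1,1,16, …], period ℓ=4 (even) → k=3
k=0  a_k=8  p_k/q_k = 8/1
k=1  a_k=1  p_k/q_k = 9/1
k=2  a_k=1  p_k/q_k = 17/2
k=3  a_k=1  p_k/q_k = 26/3
fundamental: x₁=26, y₁=3  (since 676 − 75·9 = 1)
(26+3√75)^2 = 1351 + 156√75
(26+3√75)^3 = 70226 + 8109√75
(26+3√75)^4 = 3650401 + 421512√75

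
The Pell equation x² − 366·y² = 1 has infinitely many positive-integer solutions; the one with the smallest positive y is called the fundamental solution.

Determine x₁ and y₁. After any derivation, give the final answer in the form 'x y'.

907925 47458

√366 → a₀=19, period (7,1,1,1,2,12,2,1,1,1,7,38); ℓ=12 even so k=11
a_0=19:  p_0=19·1+0=19,  q_0=19·0+1=1
…
a_3=1:  p_3=1·153+134=287,  q_3=1·8+7=15
a_4=1:  p_4=1·287+153=440,  q_4=1·15+8=23
…
a_9=1:  p_9=1·44499+30055=74554,  q_9=1·2326+1571=3897
a_10=1:  p_10=1·74554+44499=119053,  q_10=1·3897+2326=6223
a_11=7:  p_11=7·119053+74554=907925,  q_11=7·6223+3897=47458
→ (907925, 47458).  Check: 907925²=824327805625, 366·47458²=824327805624, difference 1.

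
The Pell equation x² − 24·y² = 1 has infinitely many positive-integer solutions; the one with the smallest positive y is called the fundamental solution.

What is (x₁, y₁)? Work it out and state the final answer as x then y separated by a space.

5 1

√24 = [4; 1,8, …], period ℓ=2 (even) → k=1
step 0: (4, 1)  from 4·(1,0) + (0,1)
step 1: (5, 1)  from 1·(4,1) + (1,0)
(x₁, y₁) = (5, 1);  5² − 24·1² = 1 ✓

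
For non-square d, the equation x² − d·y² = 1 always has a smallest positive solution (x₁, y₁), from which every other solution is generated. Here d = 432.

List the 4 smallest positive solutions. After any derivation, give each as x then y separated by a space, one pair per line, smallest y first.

1351 65
3650401 175630
9863382151 474552195
26650854921601 1282239855260

√432 → a₀=20, period (1,3,1,1,1,3,1,40); ℓ=8 even so k=7
step 0: (20, 1)  from 20·(1,0) + (0,1)
step 1: (21, 1)  from 1·(20,1) + (1,0)
step 2: (83, 4)  from 3·(21,1) + (20,1)
step 3: (104, 5)  from 1·(83,4) + (21,1)
step 4: (187, 9)  from 1·(104,5) + (83,4)
step 5: (291, 14)  from 1·(187,9) + (104,5)
step 6: (1060, 51)  from 3·(291,14) + (187,9)
step 7: (1351, 65)  from 1·(1060,51) + (291,14)
(x₁, y₁) = (1351, 65);  1351² − 432·65² = 1 ✓
k=2:  x_2 = 1351·1351+432·65·65 = 3650401,  y_2 = 1351·65+65·1351 = 175630
k=3:  x_3 = 1351·3650401+432·65·175630 = 9863382151,  y_3 = 1351·175630+65·3650401 = 474552195
k=4:  x_4 = 1351·9863382151+432·65·474552195 = 26650854921601,  y_4 = 1351·474552195+65·9863382151 = 1282239855260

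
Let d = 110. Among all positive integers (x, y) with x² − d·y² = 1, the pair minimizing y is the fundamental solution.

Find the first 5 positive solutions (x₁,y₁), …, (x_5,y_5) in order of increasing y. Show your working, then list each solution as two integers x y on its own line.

21 2
881 84
36981 3526
1552321 148008
65160501 6212810

√110 → a₀=10, period (2,20); ℓ=2 even so k=1
k=0  a_k=10  p_k/q_k = 10/1
k=1  a_k=2  p_k/q_k = 21/2
(x₁, y₁) = (21, 2);  21² − 110·2² = 1 ✓
(x_2, y_2) = (21·21 + 110·2·2, 21·2 + 2·21) = (881, 84)
(x_3, y_3) = (21·881 + 110·2·84, 21·84 + 2·881) = (36981, 3526)
(x_4, y_4) = (21·36981 + 110·2·3526, 21·3526 + 2·36981) = (1552321, 148008)
(x_5, y_5) = (21·1552321 + 110·2·148008, 21·148008 + 2·1552321) = (65160501, 6212810)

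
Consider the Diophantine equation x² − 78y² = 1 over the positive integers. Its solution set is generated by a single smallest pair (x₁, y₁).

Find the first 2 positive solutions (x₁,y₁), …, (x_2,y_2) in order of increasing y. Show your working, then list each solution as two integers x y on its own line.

53 6
5617 636

[8; 1,4,1,16] for √78; ℓ=4 ⇒ convergent index 3
i=0: a=8 ⇒ p=8, q=1
i=1: a=1 ⇒ p=9, q=1
i=2: a=4 ⇒ p=44, q=5
i=3: a=1 ⇒ p=53, q=6
(x₁, y₁) = (53, 6);  53² − 78·6² = 1 ✓
n=2: (53,6)∘(53,6) = (53·53+78·6·6, 53·6+6·53) = (5617,636)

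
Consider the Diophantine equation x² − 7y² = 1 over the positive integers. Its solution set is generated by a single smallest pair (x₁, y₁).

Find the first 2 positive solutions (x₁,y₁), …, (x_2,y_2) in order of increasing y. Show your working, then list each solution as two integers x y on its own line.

8 3
127 48

d=7: √d = [2; 1,1,1,4] (ℓ=4, even), read p_3/q_3
i=0: a=2 ⇒ p=2, q=1
i=1: a=1 ⇒ p=3, q=1
i=2: a=1 ⇒ p=5, q=2
i=3: a=1 ⇒ p=8, q=3
(x₁, y₁) = (8, 3);  8² − 7·3² = 1 ✓
k=2:  x_2 = 8·8+7·3·3 = 127,  y_2 = 8·3+3·8 = 48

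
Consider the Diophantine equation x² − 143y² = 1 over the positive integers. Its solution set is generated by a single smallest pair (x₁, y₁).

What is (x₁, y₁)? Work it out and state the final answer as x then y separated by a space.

12 1

√143 = [11; 1,22, …], period ℓ=2 (even) → k=1
a_0=11:  p_0=11·1+0=11,  q_0=11·0+1=1
a_1=1:  p_1=1·11+1=12,  q_1=1·1+0=1
fundamental: x₁=12, y₁=1  (since 144 − 143·1 = 1)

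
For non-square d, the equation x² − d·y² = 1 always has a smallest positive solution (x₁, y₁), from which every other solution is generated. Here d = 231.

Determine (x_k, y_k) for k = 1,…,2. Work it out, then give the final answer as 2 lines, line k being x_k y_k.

[15; 5,30] for √231; ℓ=2 ⇒ convergent index 1
i=0: a=15 ⇒ p=15, q=1
i=1: a=5 ⇒ p=76, q=5
(x₁, y₁) = (76, 5);  76² − 231·5² = 1 ✓
(x_2, y_2) = (76·76 + 231·5·5, 76·5 + 5·76) = (11551, 760)

76 5
11551 760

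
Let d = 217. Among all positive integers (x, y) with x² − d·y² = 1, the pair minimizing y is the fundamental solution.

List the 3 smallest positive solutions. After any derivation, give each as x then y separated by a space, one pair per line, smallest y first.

3844063 260952
29553640695937 2006231855952
227212113429087499999 15424163293772565000

√217 → a₀=14, period (1,2,1,2,1,…,2,1,28); ℓ=16 even so k=15
a_0=14:  p_0=14·1+0=14,  q_0=14·0+1=1
…
a_2=2:  p_2=2·15+14=44,  q_2=2·1+1=3
…
a_4=2:  p_4=2·59+44=162,  q_4=2·4+3=11
…
a_14=2:  p_14=2·1034361+740980=2809702,  q_14=2·70217+50301=190735
a_15=1:  p_15=1·2809702+1034361=3844063,  q_15=1·190735+70217=260952
(x₁, y₁) = (3844063, 260952);  3844063² − 217·260952² = 1 ✓
(x_2, y_2) = (3844063·3844063 + 217·260952·260952, 3844063·260952 + 260952·3844063) = (29553640695937, 2006231855952)
(x_3, y_3) = (3844063·29553640695937 + 217·260952·2006231855952, 3844063·2006231855952 + 260952·29553640695937) = (227212113429087499999, 15424163293772565000)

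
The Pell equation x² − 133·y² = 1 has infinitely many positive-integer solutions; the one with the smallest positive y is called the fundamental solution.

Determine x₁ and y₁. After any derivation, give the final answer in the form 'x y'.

2588599 224460

d=133: √d = [11; 1,1,7,5,1,…,1,1,22] (ℓ=16, even), read p_15/q_15
k=0  a_k=11  p_k/q_k = 11/1
k=1  a_k=1  p_k/q_k = 12/1
k=2  a_k=1  p_k/q_k = 23/2
k=3  a_k=7  p_k/q_k = 173/15
…
k=8  a_k=2  p_k/q_k = 7969/691
…
k=12  a_k=5  p_k/q_k = 168583/14618
…
k=14  a_k=1  p_k/q_k = 1378591/119539
k=15  a_k=1  p_k/q_k = 2588599/224460
→ (2588599, 224460).  Check: 2588599²=6700844782801, 133·224460²=6700844782800, difference 1.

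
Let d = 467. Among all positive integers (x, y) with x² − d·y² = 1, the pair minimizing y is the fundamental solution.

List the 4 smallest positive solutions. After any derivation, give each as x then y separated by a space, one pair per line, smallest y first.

[21; 1,1,1,1,3,…,1,1,42] for √467; ℓ=14 ⇒ convergent index 13
step 0: (21, 1)  from 21·(1,0) + (0,1)
…
step 2: (43, 2)  from 1·(22,1) + (21,1)
step 3: (65, 3)  from 1·(43,2) + (22,1)
…
step 7: (27164, 1257)  from 21·(1275,59) + (389,18)
step 8: (82767, 3830)  from 3·(27164,1257) + (1275,59)
step 9: (275465, 12747)  from 3·(82767,3830) + (27164,1257)
…
step 12: (991929, 45901)  from 1·(633697,29324) + (358232,16577)
step 13: (1625626, 75225)  from 1·(991929,45901) + (633697,29324)
(x₁, y₁) = (1625626, 75225);  1625626² − 467·75225² = 1 ✓
n=2: (1625626,75225)∘(1625626,75225) = (1625626·1625626+467·75225·75225, 1625626·75225+75225·1625626) = (5285319783751,244575431700)
n=3: (5285319783751,244575431700)∘(1625626,75225) = (1625626·5285319783751+467·75225·244575431700, 1625626·244575431700+75225·5285319783751) = (17183906517558380626,795176361465413175)
n=4: (17183906517558380626,795176361465413175)∘(1625626,75225) = (1625626·17183906517558380626+467·75225·795176361465413175, 1625626·795176361465413175+75225·17183906517558380626) = (55869210433019434807260001,2585318735566902940613400)

1625626 75225
5285319783751 244575431700
17183906517558380626 795176361465413175
55869210433019434807260001 2585318735566902940613400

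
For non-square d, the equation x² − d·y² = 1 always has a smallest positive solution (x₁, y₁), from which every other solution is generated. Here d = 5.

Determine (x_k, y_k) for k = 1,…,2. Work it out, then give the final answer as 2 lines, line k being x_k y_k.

9 4
161 72

√5 → a₀=2, period (4); ℓ=1 odd so k=1
step 0: (2, 1)  from 2·(1,0) + (0,1)
step 1: (9, 4)  from 4·(2,1) + (1,0)
(x₁, y₁) = (9, 4);  9² − 5·4² = 1 ✓
k=2:  x_2 = 9·9+5·4·4 = 161,  y_2 = 9·4+4·9 = 72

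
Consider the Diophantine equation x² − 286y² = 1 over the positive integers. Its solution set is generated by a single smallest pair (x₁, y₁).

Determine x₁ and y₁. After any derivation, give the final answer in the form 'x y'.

561835 33222

d=286: √d = [16; 1,10,3,3,2,3,3,10,1,32] (ℓ=10, even), read p_9/q_9
a_0=16:  p_0=16·1+0=16,  q_0=16·0+1=1
…
a_2=10:  p_2=10·17+16=186,  q_2=10·1+1=11
…
a_5=2:  p_5=2·1911+575=4397,  q_5=2·113+34=260
…
a_7=3:  p_7=3·15102+4397=49703,  q_7=3·893+260=2939
a_8=10:  p_8=10·49703+15102=512132,  q_8=10·2939+893=30283
a_9=1:  p_9=1·512132+49703=561835,  q_9=1·30283+2939=33222
→ (561835, 33222).  Check: 561835²=315658567225, 286·33222²=315658567224, difference 1.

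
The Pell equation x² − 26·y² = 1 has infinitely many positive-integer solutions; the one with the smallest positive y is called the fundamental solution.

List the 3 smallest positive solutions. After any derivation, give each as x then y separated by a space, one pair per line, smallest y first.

√26 → a₀=5, period (10); ℓ=1 odd so k=1
i=0: a=5 ⇒ p=5, q=1
i=1: a=10 ⇒ p=51, q=10
fundamental: x₁=51, y₁=10  (since 2601 − 26·100 = 1)
k=2:  x_2 = 51·51+26·10·10 = 5201,  y_2 = 51·10+10·51 = 1020
k=3:  x_3 = 51·5201+26·10·1020 = 530451,  y_3 = 51·1020+10·5201 = 104030

51 10
5201 1020
530451 104030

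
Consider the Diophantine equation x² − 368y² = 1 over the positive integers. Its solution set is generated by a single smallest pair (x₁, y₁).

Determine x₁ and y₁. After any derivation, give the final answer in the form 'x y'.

√368 → a₀=19, period (5,2,5,38); ℓ=4 even so k=3
i=0: a=19 ⇒ p=19, q=1
…
i=2: a=2 ⇒ p=211, q=11
i=3: a=5 ⇒ p=1151, q=60
→ (1151, 60).  Check: 1151²=1324801, 368·60²=1324800, difference 1.

1151 60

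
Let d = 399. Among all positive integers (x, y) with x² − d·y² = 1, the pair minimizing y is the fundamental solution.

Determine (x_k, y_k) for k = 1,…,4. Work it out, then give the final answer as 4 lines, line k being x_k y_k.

√399 = [19; 1,38, …], period ℓ=2 (even) → k=1
i=0: a=19 ⇒ p=19, q=1
i=1: a=1 ⇒ p=20, q=1
fundamental: x₁=20, y₁=1  (since 400 − 399·1 = 1)
(20+1√399)^2 = 799 + 40√399
(20+1√399)^3 = 31940 + 1599√399
(20+1√399)^4 = 1276801 + 63920√399

20 1
799 40
31940 1599
1276801 63920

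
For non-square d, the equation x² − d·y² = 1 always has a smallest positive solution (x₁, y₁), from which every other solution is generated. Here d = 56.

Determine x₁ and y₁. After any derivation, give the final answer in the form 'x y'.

15 2

[7; 2,14] for √56; ℓ=2 ⇒ convergent index 1
step 0: (7, 1)  from 7·(1,0) + (0,1)
step 1: (15, 2)  from 2·(7,1) + (1,0)
(x₁, y₁) = (15, 2);  15² − 56·2² = 1 ✓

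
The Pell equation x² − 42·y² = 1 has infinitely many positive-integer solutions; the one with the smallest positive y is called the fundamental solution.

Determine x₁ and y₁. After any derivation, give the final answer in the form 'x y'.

13 2

[6; 2,12] for √42; ℓ=2 ⇒ convergent index 1
i=0: a=6 ⇒ p=6, q=1
i=1: a=2 ⇒ p=13, q=2
fundamental: x₁=13, y₁=2  (since 169 − 42·4 = 1)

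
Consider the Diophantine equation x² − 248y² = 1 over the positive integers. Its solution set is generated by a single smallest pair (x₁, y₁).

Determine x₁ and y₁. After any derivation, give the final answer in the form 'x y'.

63 4

√248 → a₀=15, period (1,2,1,30); ℓ=4 even so k=3
i=0: a=15 ⇒ p=15, q=1
i=1: a=1 ⇒ p=16, q=1
i=2: a=2 ⇒ p=47, q=3
i=3: a=1 ⇒ p=63, q=4
→ (63, 4).  Check: 63²=3969, 248·4²=3968, difference 1.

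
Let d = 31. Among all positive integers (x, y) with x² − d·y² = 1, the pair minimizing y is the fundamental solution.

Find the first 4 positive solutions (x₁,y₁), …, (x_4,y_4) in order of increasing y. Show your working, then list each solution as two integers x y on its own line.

√31 → a₀=5, period (1,1,3,5,3,1,1,10); ℓ=8 even so k=7
a_0=5:  p_0=5·1+0=5,  q_0=5·0+1=1
a_1=1:  p_1=1·5+1=6,  q_1=1·1+0=1
a_2=1:  p_2=1·6+5=11,  q_2=1·1+1=2
…
a_4=5:  p_4=5·39+11=206,  q_4=5·7+2=37
a_5=3:  p_5=3·206+39=657,  q_5=3·37+7=118
a_6=1:  p_6=1·657+206=863,  q_6=1·118+37=155
a_7=1:  p_7=1·863+657=1520,  q_7=1·155+118=273
fundamental: x₁=1520, y₁=273  (since 2310400 − 31·74529 = 1)
(x_2, y_2) = (1520·1520 + 31·273·273, 1520·273 + 273·1520) = (4620799, 829920)
(x_3, y_3) = (1520·4620799 + 31·273·829920, 1520·829920 + 273·4620799) = (14047227440, 2522956527)
(x_4, y_4) = (1520·14047227440 + 31·273·2522956527, 1520·2522956527 + 273·14047227440) = (42703566796801, 7669787012160)

1520 273
4620799 829920
14047227440 2522956527
42703566796801 7669787012160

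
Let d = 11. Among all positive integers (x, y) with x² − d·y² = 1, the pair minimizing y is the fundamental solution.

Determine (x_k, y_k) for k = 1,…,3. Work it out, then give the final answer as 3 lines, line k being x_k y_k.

10 3
199 60
3970 1197

√11 → a₀=3, period (3,6); ℓ=2 even so k=1
i=0: a=3 ⇒ p=3, q=1
i=1: a=3 ⇒ p=10, q=3
(x₁, y₁) = (10, 3);  10² − 11·3² = 1 ✓
n=2: (10,3)∘(10,3) = (10·10+11·3·3, 10·3+3·10) = (199,60)
n=3: (199,60)∘(10,3) = (10·199+11·3·60, 10·60+3·199) = (3970,1197)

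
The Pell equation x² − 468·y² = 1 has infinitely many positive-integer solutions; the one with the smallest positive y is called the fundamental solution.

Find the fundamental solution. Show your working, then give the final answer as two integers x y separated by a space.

649 30

[21; 1,1,1,2,1,1,1,42] for √468; ℓ=8 ⇒ convergent index 7
i=0: a=21 ⇒ p=21, q=1
i=1: a=1 ⇒ p=22, q=1
i=2: a=1 ⇒ p=43, q=2
i=3: a=1 ⇒ p=65, q=3
i=4: a=2 ⇒ p=173, q=8
i=5: a=1 ⇒ p=238, q=11
i=6: a=1 ⇒ p=411, q=19
i=7: a=1 ⇒ p=649, q=30
→ (649, 30).  Check: 649²=421201, 468·30²=421200, difference 1.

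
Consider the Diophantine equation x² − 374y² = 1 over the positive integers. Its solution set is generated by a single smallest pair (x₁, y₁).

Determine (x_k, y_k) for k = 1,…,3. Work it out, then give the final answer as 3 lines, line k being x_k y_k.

3365 174
22646449 1171020
152410598405 7880964426

√374 = [19; 2,1,18,1,2,38, …], period ℓ=6 (even) → k=5
a_0=19:  p_0=19·1+0=19,  q_0=19·0+1=1
…
a_2=1:  p_2=1·39+19=58,  q_2=1·2+1=3
…
a_4=1:  p_4=1·1083+58=1141,  q_4=1·56+3=59
a_5=2:  p_5=2·1141+1083=3365,  q_5=2·59+56=174
→ (3365, 174).  Check: 3365²=11323225, 374·174²=11323224, difference 1.
(x_2, y_2) = (3365·3365 + 374·174·174, 3365·174 + 174·3365) = (22646449, 1171020)
(x_3, y_3) = (3365·22646449 + 374·174·1171020, 3365·1171020 + 174·22646449) = (152410598405, 7880964426)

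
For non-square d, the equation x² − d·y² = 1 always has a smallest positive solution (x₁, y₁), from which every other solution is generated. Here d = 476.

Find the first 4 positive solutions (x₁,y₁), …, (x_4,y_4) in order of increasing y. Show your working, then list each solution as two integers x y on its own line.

28799 1320
1658764801 76029360
95541534979199 4379139075960
5503001330073139201 252229652421114720

√476 = [21; 1,4,2,10,2,4,1,42, …], period ℓ=8 (even) → k=7
k=0  a_k=21  p_k/q_k = 21/1
k=1  a_k=1  p_k/q_k = 22/1
k=2  a_k=4  p_k/q_k = 109/5
…
k=4  a_k=10  p_k/q_k = 2509/115
k=5  a_k=2  p_k/q_k = 5258/241
k=6  a_k=4  p_k/q_k = 23541/1079
k=7  a_k=1  p_k/q_k = 28799/1320
fundamental: x₁=28799, y₁=1320  (since 829382401 − 476·1742400 = 1)
n=2: (28799,1320)∘(28799,1320) = (28799·28799+476·1320·1320, 28799·1320+1320·28799) = (1658764801,76029360)
n=3: (1658764801,76029360)∘(28799,1320) = (28799·1658764801+476·1320·76029360, 28799·76029360+1320·1658764801) = (95541534979199,4379139075960)
n=4: (95541534979199,4379139075960)∘(28799,1320) = (28799·95541534979199+476·1320·4379139075960, 28799·4379139075960+1320·95541534979199) = (5503001330073139201,252229652421114720)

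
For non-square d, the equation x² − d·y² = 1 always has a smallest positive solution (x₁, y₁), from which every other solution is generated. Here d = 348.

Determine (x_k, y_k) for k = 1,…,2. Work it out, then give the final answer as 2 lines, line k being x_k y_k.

1567 84
4910977 263256

√348 → a₀=18, period (1,1,1,8,1,1,1,36); ℓ=8 even so k=7
i=0: a=18 ⇒ p=18, q=1
i=1: a=1 ⇒ p=19, q=1
…
i=3: a=1 ⇒ p=56, q=3
i=4: a=8 ⇒ p=485, q=26
…
i=6: a=1 ⇒ p=1026, q=55
i=7: a=1 ⇒ p=1567, q=84
fundamental: x₁=1567, y₁=84  (since 2455489 − 348·7056 = 1)
k=2:  x_2 = 1567·1567+348·84·84 = 4910977,  y_2 = 1567·84+84·1567 = 263256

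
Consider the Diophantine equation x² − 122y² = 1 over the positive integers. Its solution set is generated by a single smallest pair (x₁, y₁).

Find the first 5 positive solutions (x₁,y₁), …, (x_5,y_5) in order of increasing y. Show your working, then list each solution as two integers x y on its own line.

243 22
118097 10692
57394899 5196290
27893802817 2525386248
13556330774163 1227332520238

√122 → a₀=11, period (22); ℓ=1 odd so k=1
a_0=11:  p_0=11·1+0=11,  q_0=11·0+1=1
a_1=22:  p_1=22·11+1=243,  q_1=22·1+0=22
→ (243, 22).  Check: 243²=59049, 122·22²=59048, difference 1.
n=2: (243,22)∘(243,22) = (243·243+122·22·22, 243·22+22·243) = (118097,10692)
n=3: (118097,10692)∘(243,22) = (243·118097+122·22·10692, 243·10692+22·118097) = (57394899,5196290)
n=4: (57394899,5196290)∘(243,22) = (243·57394899+122·22·5196290, 243·5196290+22·57394899) = (27893802817,2525386248)
n=5: (27893802817,2525386248)∘(243,22) = (243·27893802817+122·22·2525386248, 243·2525386248+22·27893802817) = (13556330774163,1227332520238)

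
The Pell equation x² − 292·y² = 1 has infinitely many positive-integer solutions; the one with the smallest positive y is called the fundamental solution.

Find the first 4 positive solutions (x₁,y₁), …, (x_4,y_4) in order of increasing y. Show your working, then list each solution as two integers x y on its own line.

√292 → a₀=17, period (11,2,1,3,8,3,1,2,11,34); ℓ=10 even so k=9
a_0=17:  p_0=17·1+0=17,  q_0=17·0+1=1
a_1=11:  p_1=11·17+1=188,  q_1=11·1+0=11
a_2=2:  p_2=2·188+17=393,  q_2=2·11+1=23
a_3=1:  p_3=1·393+188=581,  q_3=1·23+11=34
a_4=3:  p_4=3·581+393=2136,  q_4=3·34+23=125
a_5=8:  p_5=8·2136+581=17669,  q_5=8·125+34=1034
a_6=3:  p_6=3·17669+2136=55143,  q_6=3·1034+125=3227
a_7=1:  p_7=1·55143+17669=72812,  q_7=1·3227+1034=4261
a_8=2:  p_8=2·72812+55143=200767,  q_8=2·4261+3227=11749
a_9=11:  p_9=11·200767+72812=2281249,  q_9=11·11749+4261=133500
→ (2281249, 133500).  Check: 2281249²=5204097000001, 292·133500²=5204097000000, difference 1.
n=2: (2281249,133500)∘(2281249,133500) = (2281249·2281249+292·133500·133500, 2281249·133500+133500·2281249) = (10408194000001,609093483000)
n=3: (10408194000001,609093483000)∘(2281249,133500) = (2281249·10408194000001+292·133500·609093483000, 2281249·609093483000+133500·10408194000001) = (47487364308614281249,2778987798000400500)
n=4: (47487364308614281249,2778987798000400500)∘(2281249,133500) = (2281249·47487364308614281249+292·133500·2778987798000400500, 2281249·2778987798000400500+133500·47487364308614281249) = (216661004683313632776000001,12679126270400622186966000)

2281249 133500
10408194000001 609093483000
47487364308614281249 2778987798000400500
216661004683313632776000001 12679126270400622186966000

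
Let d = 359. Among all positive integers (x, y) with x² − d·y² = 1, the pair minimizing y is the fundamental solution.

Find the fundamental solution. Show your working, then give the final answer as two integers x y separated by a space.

√359 = [18; 1,17,1,36, …], period ℓ=4 (even) → k=3
a_0=18:  p_0=18·1+0=18,  q_0=18·0+1=1
a_1=1:  p_1=1·18+1=19,  q_1=1·1+0=1
a_2=17:  p_2=17·19+18=341,  q_2=17·1+1=18
a_3=1:  p_3=1·341+19=360,  q_3=1·18+1=19
fundamental: x₁=360, y₁=19  (since 129600 − 359·361 = 1)

360 19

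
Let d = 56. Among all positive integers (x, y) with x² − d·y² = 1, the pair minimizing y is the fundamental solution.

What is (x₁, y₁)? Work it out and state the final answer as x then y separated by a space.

d=56: √d = [7; 2,14] (ℓ=2, even), read p_1/q_1
a_0=7:  p_0=7·1+0=7,  q_0=7·0+1=1
a_1=2:  p_1=2·7+1=15,  q_1=2·1+0=2
(x₁, y₁) = (15, 2);  15² − 56·2² = 1 ✓

15 2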